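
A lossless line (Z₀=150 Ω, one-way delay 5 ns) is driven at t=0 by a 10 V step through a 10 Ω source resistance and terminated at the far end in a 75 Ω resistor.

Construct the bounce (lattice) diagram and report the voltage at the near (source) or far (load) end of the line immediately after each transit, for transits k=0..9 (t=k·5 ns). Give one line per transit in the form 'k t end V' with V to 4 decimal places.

Γ_L=-0.333333, Γ_S=-0.875000; launch V₁=10·150/160=9.375000
k=0 src: V=9.3750
k=1 load: inc=9.375000, refl=9.375000·-0.333333=-3.1250; V=0.000000+9.375000+-3.125000=6.2500
k=2 src: inc=-3.125000, refl=-3.125000·-0.875000=2.7344; V=9.375000+-3.125000+2.734375=8.9844
k=3 load: inc=2.734375, refl=2.734375·-0.333333=-0.9115; V=6.250000+2.734375+-0.911458=8.0729
k=4 src: inc=-0.911458, refl=-0.911458·-0.875000=0.7975; V=8.984375+-0.911458+0.797526=8.8704
k=5 load: inc=0.797526, refl=0.797526·-0.333333=-0.2658; V=8.072917+0.797526+-0.265842=8.6046
k=6 src: inc=-0.265842, refl=-0.265842·-0.875000=0.2326; V=8.870443+-0.265842+0.232612=8.8372
k=7 load: inc=0.232612, refl=0.232612·-0.333333=-0.0775; V=8.604601+0.232612+-0.077537=8.7597
k=8 src: inc=-0.077537, refl=-0.077537·-0.875000=0.0678; V=8.837212+-0.077537+0.067845=8.8275
k=9 load: inc=0.067845, refl=0.067845·-0.333333=-0.0226; V=8.759675+0.067845+-0.022615=8.8049

0 0 source 9.3750
1 5 load 6.2500
2 10 source 8.9844
3 15 load 8.0729
4 20 source 8.8704
5 25 load 8.6046
6 30 source 8.8372
7 35 load 8.7597
8 40 source 8.8275
9 45 load 8.8049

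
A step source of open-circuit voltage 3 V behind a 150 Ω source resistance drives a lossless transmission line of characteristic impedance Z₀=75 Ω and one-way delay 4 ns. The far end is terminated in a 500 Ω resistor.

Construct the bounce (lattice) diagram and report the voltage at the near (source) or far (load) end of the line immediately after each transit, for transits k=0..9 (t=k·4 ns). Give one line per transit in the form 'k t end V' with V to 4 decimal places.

Γ_L=0.739130, Γ_S=0.333333; launch V₁=3·75/225=1.000000
k=0 src: V=1.0000
k=1 load: inc=1.000000, refl=1.000000·0.739130=0.7391; V=0.000000+1.000000+0.739130=1.7391
k=2 src: inc=0.739130, refl=0.739130·0.333333=0.2464; V=1.000000+0.739130+0.246377=1.9855
k=3 load: inc=0.246377, refl=0.246377·0.739130=0.1821; V=1.739130+0.246377+0.182105=2.1676
k=4 src: inc=0.182105, refl=0.182105·0.333333=0.0607; V=1.985507+0.182105+0.060702=2.2283
k=5 load: inc=0.060702, refl=0.060702·0.739130=0.0449; V=2.167612+0.060702+0.044866=2.2732
k=6 src: inc=0.044866, refl=0.044866·0.333333=0.0150; V=2.228313+0.044866+0.014955=2.2881
k=7 load: inc=0.014955, refl=0.014955·0.739130=0.0111; V=2.273180+0.014955+0.011054=2.2992
k=8 src: inc=0.011054, refl=0.011054·0.333333=0.0037; V=2.288135+0.011054+0.003685=2.3029
k=9 load: inc=0.003685, refl=0.003685·0.739130=0.0027; V=2.299189+0.003685+0.002723=2.3056

0 0 source 1.0000
1 4 load 1.7391
2 8 source 1.9855
3 12 load 2.1676
4 16 source 2.2283
5 20 load 2.2732
6 24 source 2.2881
7 28 load 2.2992
8 32 source 2.3029
9 36 load 2.3056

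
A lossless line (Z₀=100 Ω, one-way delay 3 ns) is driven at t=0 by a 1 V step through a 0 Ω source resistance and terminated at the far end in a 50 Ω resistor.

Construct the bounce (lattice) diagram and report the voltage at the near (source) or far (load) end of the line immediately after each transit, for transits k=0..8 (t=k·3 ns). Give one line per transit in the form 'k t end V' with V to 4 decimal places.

0 0 source 1.0000
1 3 load 0.6667
2 6 source 1.0000
3 9 load 0.8889
4 12 source 1.0000
5 15 load 0.9630
6 18 source 1.0000
7 21 load 0.9877
8 24 source 1.0000

Γ_L=-0.333333, Γ_S=-1.000000; launch V₁=1·100/100=1.000000
k=0 src: V=1.0000
k=1 load: inc=1.000000, refl=1.000000·-0.333333=-0.3333; V=0.000000+1.000000+-0.333333=0.6667
k=2 src: inc=-0.333333, refl=-0.333333·-1.000000=0.3333; V=1.000000+-0.333333+0.333333=1.0000
k=3 load: inc=0.333333, refl=0.333333·-0.333333=-0.1111; V=0.666667+0.333333+-0.111111=0.8889
k=4 src: inc=-0.111111, refl=-0.111111·-1.000000=0.1111; V=1.000000+-0.111111+0.111111=1.0000
k=5 load: inc=0.111111, refl=0.111111·-0.333333=-0.0370; V=0.888889+0.111111+-0.037037=0.9630
k=6 src: inc=-0.037037, refl=-0.037037·-1.000000=0.0370; V=1.000000+-0.037037+0.037037=1.0000
k=7 load: inc=0.037037, refl=0.037037·-0.333333=-0.0123; V=0.962963+0.037037+-0.012346=0.9877
k=8 src: inc=-0.012346, refl=-0.012346·-1.000000=0.0123; V=1.000000+-0.012346+0.012346=1.0000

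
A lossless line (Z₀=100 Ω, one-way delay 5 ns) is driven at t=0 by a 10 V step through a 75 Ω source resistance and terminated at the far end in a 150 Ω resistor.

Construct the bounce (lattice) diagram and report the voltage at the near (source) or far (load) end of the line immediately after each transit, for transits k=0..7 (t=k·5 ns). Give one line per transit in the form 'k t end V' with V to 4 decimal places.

Γ_L=0.200000, Γ_S=-0.142857; launch V₁=10·100/175=5.714286
k=0 src: V=5.7143
k=1 load: inc=5.714286, refl=5.714286·0.200000=1.1429; V=0.000000+5.714286+1.142857=6.8571
k=2 src: inc=1.142857, refl=1.142857·-0.142857=-0.1633; V=5.714286+1.142857+-0.163265=6.6939
k=3 load: inc=-0.163265, refl=-0.163265·0.200000=-0.0327; V=6.857143+-0.163265+-0.032653=6.6612
k=4 src: inc=-0.032653, refl=-0.032653·-0.142857=0.0047; V=6.693878+-0.032653+0.004665=6.6659
k=5 load: inc=0.004665, refl=0.004665·0.200000=0.0009; V=6.661224+0.004665+0.000933=6.6668
k=6 src: inc=0.000933, refl=0.000933·-0.142857=-0.0001; V=6.665889+0.000933+-0.000133=6.6667
k=7 load: inc=-0.000133, refl=-0.000133·0.200000=-0.0000; V=6.666822+-0.000133+-0.000027=6.6667

0 0 source 5.7143
1 5 load 6.8571
2 10 source 6.6939
3 15 load 6.6612
4 20 source 6.6659
5 25 load 6.6668
6 30 source 6.6667
7 35 load 6.6667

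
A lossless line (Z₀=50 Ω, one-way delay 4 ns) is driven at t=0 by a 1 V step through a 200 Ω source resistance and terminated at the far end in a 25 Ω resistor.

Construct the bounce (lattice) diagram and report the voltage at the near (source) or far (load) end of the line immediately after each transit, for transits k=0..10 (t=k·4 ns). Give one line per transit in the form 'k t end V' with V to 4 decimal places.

Γ_L=-0.333333, Γ_S=0.600000; launch V₁=1·50/250=0.200000
k=0 src: V=0.2000
k=1 load: inc=0.200000, refl=0.200000·-0.333333=-0.0667; V=0.000000+0.200000+-0.066667=0.1333
k=2 src: inc=-0.066667, refl=-0.066667·0.600000=-0.0400; V=0.200000+-0.066667+-0.040000=0.0933
k=3 load: inc=-0.040000, refl=-0.040000·-0.333333=0.0133; V=0.133333+-0.040000+0.013333=0.1067
k=4 src: inc=0.013333, refl=0.013333·0.600000=0.0080; V=0.093333+0.013333+0.008000=0.1147
k=5 load: inc=0.008000, refl=0.008000·-0.333333=-0.0027; V=0.106667+0.008000+-0.002667=0.1120
k=6 src: inc=-0.002667, refl=-0.002667·0.600000=-0.0016; V=0.114667+-0.002667+-0.001600=0.1104
k=7 load: inc=-0.001600, refl=-0.001600·-0.333333=0.0005; V=0.112000+-0.001600+0.000533=0.1109
k=8 src: inc=0.000533, refl=0.000533·0.600000=0.0003; V=0.110400+0.000533+0.000320=0.1113
k=9 load: inc=0.000320, refl=0.000320·-0.333333=-0.0001; V=0.110933+0.000320+-0.000107=0.1111
k=10 src: inc=-0.000107, refl=-0.000107·0.600000=-0.0001; V=0.111253+-0.000107+-0.000064=0.1111

0 0 source 0.2000
1 4 load 0.1333
2 8 source 0.0933
3 12 load 0.1067
4 16 source 0.1147
5 20 load 0.1120
6 24 source 0.1104
7 28 load 0.1109
8 32 source 0.1113
9 36 load 0.1111
10 40 source 0.1111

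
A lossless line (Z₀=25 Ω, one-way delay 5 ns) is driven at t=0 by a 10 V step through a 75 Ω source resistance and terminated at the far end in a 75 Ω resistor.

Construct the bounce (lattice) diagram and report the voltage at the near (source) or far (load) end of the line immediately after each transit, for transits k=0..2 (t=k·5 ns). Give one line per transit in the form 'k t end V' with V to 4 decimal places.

0 0 source 2.5000
1 5 load 3.7500
2 10 source 4.3750

Γ_L=0.500000, Γ_S=0.500000; launch V₁=10·25/100=2.500000
k=0 src: V=2.5000
k=1 load: inc=2.500000, refl=2.500000·0.500000=1.2500; V=0.000000+2.500000+1.250000=3.7500
k=2 src: inc=1.250000, refl=1.250000·0.500000=0.6250; V=2.500000+1.250000+0.625000=4.3750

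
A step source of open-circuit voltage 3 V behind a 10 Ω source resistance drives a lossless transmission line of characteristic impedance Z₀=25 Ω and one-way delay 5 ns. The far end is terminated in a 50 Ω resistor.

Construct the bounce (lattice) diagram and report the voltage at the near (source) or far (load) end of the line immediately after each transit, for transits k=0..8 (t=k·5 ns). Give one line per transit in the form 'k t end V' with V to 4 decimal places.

0 0 source 2.1429
1 5 load 2.8571
2 10 source 2.5510
3 15 load 2.4490
4 20 source 2.4927
5 25 load 2.5073
6 30 source 2.5010
7 35 load 2.4990
8 40 source 2.4999

Γ_L=0.333333, Γ_S=-0.428571; launch V₁=3·25/35=2.142857
k=0 src: V=2.1429
k=1 load: inc=2.142857, refl=2.142857·0.333333=0.7143; V=0.000000+2.142857+0.714286=2.8571
k=2 src: inc=0.714286, refl=0.714286·-0.428571=-0.3061; V=2.142857+0.714286+-0.306122=2.5510
k=3 load: inc=-0.306122, refl=-0.306122·0.333333=-0.1020; V=2.857143+-0.306122+-0.102041=2.4490
k=4 src: inc=-0.102041, refl=-0.102041·-0.428571=0.0437; V=2.551020+-0.102041+0.043732=2.4927
k=5 load: inc=0.043732, refl=0.043732·0.333333=0.0146; V=2.448980+0.043732+0.014577=2.5073
k=6 src: inc=0.014577, refl=0.014577·-0.428571=-0.0062; V=2.492711+0.014577+-0.006247=2.5010
k=7 load: inc=-0.006247, refl=-0.006247·0.333333=-0.0021; V=2.507289+-0.006247+-0.002082=2.4990
k=8 src: inc=-0.002082, refl=-0.002082·-0.428571=0.0009; V=2.501041+-0.002082+0.000892=2.4999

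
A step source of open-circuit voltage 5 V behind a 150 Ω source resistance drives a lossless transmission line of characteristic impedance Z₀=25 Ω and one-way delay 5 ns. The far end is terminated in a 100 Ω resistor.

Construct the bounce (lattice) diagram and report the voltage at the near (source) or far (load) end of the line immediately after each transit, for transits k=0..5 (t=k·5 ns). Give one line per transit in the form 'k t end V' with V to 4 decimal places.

Γ_L=0.600000, Γ_S=0.714286; launch V₁=5·25/175=0.714286
k=0 src: V=0.7143
k=1 load: inc=0.714286, refl=0.714286·0.600000=0.4286; V=0.000000+0.714286+0.428571=1.1429
k=2 src: inc=0.428571, refl=0.428571·0.714286=0.3061; V=0.714286+0.428571+0.306122=1.4490
k=3 load: inc=0.306122, refl=0.306122·0.600000=0.1837; V=1.142857+0.306122+0.183673=1.6327
k=4 src: inc=0.183673, refl=0.183673·0.714286=0.1312; V=1.448980+0.183673+0.131195=1.7638
k=5 load: inc=0.131195, refl=0.131195·0.600000=0.0787; V=1.632653+0.131195+0.078717=1.8426

0 0 source 0.7143
1 5 load 1.1429
2 10 source 1.4490
3 15 load 1.6327
4 20 source 1.7638
5 25 load 1.8426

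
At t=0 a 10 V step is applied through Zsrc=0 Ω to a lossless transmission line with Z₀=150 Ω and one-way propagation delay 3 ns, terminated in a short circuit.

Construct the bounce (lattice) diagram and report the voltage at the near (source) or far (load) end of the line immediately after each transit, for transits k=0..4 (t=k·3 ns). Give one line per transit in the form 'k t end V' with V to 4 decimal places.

Γ_L=-1.000000, Γ_S=-1.000000; launch V₁=10·150/150=10.000000
k=0 src: V=10.0000
k=1 load: inc=10.000000, refl=10.000000·-1.000000=-10.0000; V=0.000000+10.000000+-10.000000=0.0000
k=2 src: inc=-10.000000, refl=-10.000000·-1.000000=10.0000; V=10.000000+-10.000000+10.000000=10.0000
k=3 load: inc=10.000000, refl=10.000000·-1.000000=-10.0000; V=0.000000+10.000000+-10.000000=0.0000
k=4 src: inc=-10.000000, refl=-10.000000·-1.000000=10.0000; V=10.000000+-10.000000+10.000000=10.0000

0 0 source 10.0000
1 3 load 0.0000
2 6 source 10.0000
3 9 load 0.0000
4 12 source 10.0000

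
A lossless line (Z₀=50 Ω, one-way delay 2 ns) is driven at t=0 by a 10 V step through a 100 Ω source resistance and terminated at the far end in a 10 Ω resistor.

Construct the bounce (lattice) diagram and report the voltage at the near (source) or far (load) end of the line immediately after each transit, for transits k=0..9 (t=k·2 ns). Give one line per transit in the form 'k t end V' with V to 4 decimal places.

Γ_L=-0.666667, Γ_S=0.333333; launch V₁=10·50/150=3.333333
k=0 src: V=3.3333
k=1 load: inc=3.333333, refl=3.333333·-0.666667=-2.2222; V=0.000000+3.333333+-2.222222=1.1111
k=2 src: inc=-2.222222, refl=-2.222222·0.333333=-0.7407; V=3.333333+-2.222222+-0.740741=0.3704
k=3 load: inc=-0.740741, refl=-0.740741·-0.666667=0.4938; V=1.111111+-0.740741+0.493827=0.8642
k=4 src: inc=0.493827, refl=0.493827·0.333333=0.1646; V=0.370370+0.493827+0.164609=1.0288
k=5 load: inc=0.164609, refl=0.164609·-0.666667=-0.1097; V=0.864198+0.164609+-0.109739=0.9191
k=6 src: inc=-0.109739, refl=-0.109739·0.333333=-0.0366; V=1.028807+-0.109739+-0.036580=0.8825
k=7 load: inc=-0.036580, refl=-0.036580·-0.666667=0.0244; V=0.919067+-0.036580+0.024387=0.9069
k=8 src: inc=0.024387, refl=0.024387·0.333333=0.0081; V=0.882487+0.024387+0.008129=0.9150
k=9 load: inc=0.008129, refl=0.008129·-0.666667=-0.0054; V=0.906874+0.008129+-0.005419=0.9096

0 0 source 3.3333
1 2 load 1.1111
2 4 source 0.3704
3 6 load 0.8642
4 8 source 1.0288
5 10 load 0.9191
6 12 source 0.8825
7 14 load 0.9069
8 16 source 0.9150
9 18 load 0.9096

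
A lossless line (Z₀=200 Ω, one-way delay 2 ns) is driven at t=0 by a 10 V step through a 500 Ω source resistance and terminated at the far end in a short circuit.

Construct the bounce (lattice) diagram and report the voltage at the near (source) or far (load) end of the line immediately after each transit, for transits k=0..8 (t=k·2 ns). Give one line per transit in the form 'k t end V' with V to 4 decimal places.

0 0 source 2.8571
1 2 load 0.0000
2 4 source -1.2245
3 6 load 0.0000
4 8 source 0.5248
5 10 load 0.0000
6 12 source -0.2249
7 14 load 0.0000
8 16 source 0.0964

Γ_L=-1.000000, Γ_S=0.428571; launch V₁=10·200/700=2.857143
k=0 src: V=2.8571
k=1 load: inc=2.857143, refl=2.857143·-1.000000=-2.8571; V=0.000000+2.857143+-2.857143=0.0000
k=2 src: inc=-2.857143, refl=-2.857143·0.428571=-1.2245; V=2.857143+-2.857143+-1.224490=-1.2245
k=3 load: inc=-1.224490, refl=-1.224490·-1.000000=1.2245; V=0.000000+-1.224490+1.224490=0.0000
k=4 src: inc=1.224490, refl=1.224490·0.428571=0.5248; V=-1.224490+1.224490+0.524781=0.5248
k=5 load: inc=0.524781, refl=0.524781·-1.000000=-0.5248; V=0.000000+0.524781+-0.524781=0.0000
k=6 src: inc=-0.524781, refl=-0.524781·0.428571=-0.2249; V=0.524781+-0.524781+-0.224906=-0.2249
k=7 load: inc=-0.224906, refl=-0.224906·-1.000000=0.2249; V=0.000000+-0.224906+0.224906=0.0000
k=8 src: inc=0.224906, refl=0.224906·0.428571=0.0964; V=-0.224906+0.224906+0.096388=0.0964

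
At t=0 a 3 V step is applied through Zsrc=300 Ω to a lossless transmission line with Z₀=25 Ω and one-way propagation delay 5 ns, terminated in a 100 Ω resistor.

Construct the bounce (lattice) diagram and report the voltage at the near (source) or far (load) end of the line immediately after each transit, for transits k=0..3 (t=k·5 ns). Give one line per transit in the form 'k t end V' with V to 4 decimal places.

0 0 source 0.2308
1 5 load 0.3692
2 10 source 0.4864
3 15 load 0.5567

Γ_L=0.600000, Γ_S=0.846154; launch V₁=3·25/325=0.230769
k=0 src: V=0.2308
k=1 load: inc=0.230769, refl=0.230769·0.600000=0.1385; V=0.000000+0.230769+0.138462=0.3692
k=2 src: inc=0.138462, refl=0.138462·0.846154=0.1172; V=0.230769+0.138462+0.117160=0.4864
k=3 load: inc=0.117160, refl=0.117160·0.600000=0.0703; V=0.369231+0.117160+0.070296=0.5567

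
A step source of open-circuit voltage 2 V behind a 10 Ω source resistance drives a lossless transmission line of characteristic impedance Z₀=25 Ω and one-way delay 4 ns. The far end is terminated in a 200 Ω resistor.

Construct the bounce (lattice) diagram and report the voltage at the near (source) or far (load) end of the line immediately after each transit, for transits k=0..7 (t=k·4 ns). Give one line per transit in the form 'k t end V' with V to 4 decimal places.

Γ_L=0.777778, Γ_S=-0.428571; launch V₁=2·25/35=1.428571
k=0 src: V=1.4286
k=1 load: inc=1.428571, refl=1.428571·0.777778=1.1111; V=0.000000+1.428571+1.111111=2.5397
k=2 src: inc=1.111111, refl=1.111111·-0.428571=-0.4762; V=1.428571+1.111111+-0.476190=2.0635
k=3 load: inc=-0.476190, refl=-0.476190·0.777778=-0.3704; V=2.539683+-0.476190+-0.370370=1.6931
k=4 src: inc=-0.370370, refl=-0.370370·-0.428571=0.1587; V=2.063492+-0.370370+0.158730=1.8519
k=5 load: inc=0.158730, refl=0.158730·0.777778=0.1235; V=1.693122+0.158730+0.123457=1.9753
k=6 src: inc=0.123457, refl=0.123457·-0.428571=-0.0529; V=1.851852+0.123457+-0.052910=1.9224
k=7 load: inc=-0.052910, refl=-0.052910·0.777778=-0.0412; V=1.975309+-0.052910+-0.041152=1.8812

0 0 source 1.4286
1 4 load 2.5397
2 8 source 2.0635
3 12 load 1.6931
4 16 source 1.8519
5 20 load 1.9753
6 24 source 1.9224
7 28 load 1.8812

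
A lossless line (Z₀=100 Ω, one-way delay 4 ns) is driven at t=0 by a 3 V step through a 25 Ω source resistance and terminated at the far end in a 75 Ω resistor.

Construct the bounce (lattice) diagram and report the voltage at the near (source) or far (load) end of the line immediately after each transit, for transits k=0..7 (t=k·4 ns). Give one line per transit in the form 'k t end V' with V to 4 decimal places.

Γ_L=-0.142857, Γ_S=-0.600000; launch V₁=3·100/125=2.400000
k=0 src: V=2.4000
k=1 load: inc=2.400000, refl=2.400000·-0.142857=-0.3429; V=0.000000+2.400000+-0.342857=2.0571
k=2 src: inc=-0.342857, refl=-0.342857·-0.600000=0.2057; V=2.400000+-0.342857+0.205714=2.2629
k=3 load: inc=0.205714, refl=0.205714·-0.142857=-0.0294; V=2.057143+0.205714+-0.029388=2.2335
k=4 src: inc=-0.029388, refl=-0.029388·-0.600000=0.0176; V=2.262857+-0.029388+0.017633=2.2511
k=5 load: inc=0.017633, refl=0.017633·-0.142857=-0.0025; V=2.233469+0.017633+-0.002519=2.2486
k=6 src: inc=-0.002519, refl=-0.002519·-0.600000=0.0015; V=2.251102+-0.002519+0.001511=2.2501
k=7 load: inc=0.001511, refl=0.001511·-0.142857=-0.0002; V=2.248583+0.001511+-0.000216=2.2499

0 0 source 2.4000
1 4 load 2.0571
2 8 source 2.2629
3 12 load 2.2335
4 16 source 2.2511
5 20 load 2.2486
6 24 source 2.2501
7 28 load 2.2499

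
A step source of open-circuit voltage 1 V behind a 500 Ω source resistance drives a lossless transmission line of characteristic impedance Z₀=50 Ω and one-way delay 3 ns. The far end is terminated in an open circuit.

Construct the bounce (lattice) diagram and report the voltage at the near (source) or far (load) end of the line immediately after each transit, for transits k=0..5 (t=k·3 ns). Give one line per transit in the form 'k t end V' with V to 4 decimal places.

Γ_L=1.000000, Γ_S=0.818182; launch V₁=1·50/550=0.090909
k=0 src: V=0.0909
k=1 load: inc=0.090909, refl=0.090909·1.000000=0.0909; V=0.000000+0.090909+0.090909=0.1818
k=2 src: inc=0.090909, refl=0.090909·0.818182=0.0744; V=0.090909+0.090909+0.074380=0.2562
k=3 load: inc=0.074380, refl=0.074380·1.000000=0.0744; V=0.181818+0.074380+0.074380=0.3306
k=4 src: inc=0.074380, refl=0.074380·0.818182=0.0609; V=0.256198+0.074380+0.060856=0.3914
k=5 load: inc=0.060856, refl=0.060856·1.000000=0.0609; V=0.330579+0.060856+0.060856=0.4523

0 0 source 0.0909
1 3 load 0.1818
2 6 source 0.2562
3 9 load 0.3306
4 12 source 0.3914
5 15 load 0.4523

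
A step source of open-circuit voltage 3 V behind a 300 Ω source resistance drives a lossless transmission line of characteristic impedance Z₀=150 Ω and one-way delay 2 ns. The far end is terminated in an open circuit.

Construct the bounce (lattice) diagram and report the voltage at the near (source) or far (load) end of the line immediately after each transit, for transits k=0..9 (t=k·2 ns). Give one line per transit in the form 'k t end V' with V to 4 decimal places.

Γ_L=1.000000, Γ_S=0.333333; launch V₁=3·150/450=1.000000
k=0 src: V=1.0000
k=1 load: inc=1.000000, refl=1.000000·1.000000=1.0000; V=0.000000+1.000000+1.000000=2.0000
k=2 src: inc=1.000000, refl=1.000000·0.333333=0.3333; V=1.000000+1.000000+0.333333=2.3333
k=3 load: inc=0.333333, refl=0.333333·1.000000=0.3333; V=2.000000+0.333333+0.333333=2.6667
k=4 src: inc=0.333333, refl=0.333333·0.333333=0.1111; V=2.333333+0.333333+0.111111=2.7778
k=5 load: inc=0.111111, refl=0.111111·1.000000=0.1111; V=2.666667+0.111111+0.111111=2.8889
k=6 src: inc=0.111111, refl=0.111111·0.333333=0.0370; V=2.777778+0.111111+0.037037=2.9259
k=7 load: inc=0.037037, refl=0.037037·1.000000=0.0370; V=2.888889+0.037037+0.037037=2.9630
k=8 src: inc=0.037037, refl=0.037037·0.333333=0.0123; V=2.925926+0.037037+0.012346=2.9753
k=9 load: inc=0.012346, refl=0.012346·1.000000=0.0123; V=2.962963+0.012346+0.012346=2.9877

0 0 source 1.0000
1 2 load 2.0000
2 4 source 2.3333
3 6 load 2.6667
4 8 source 2.7778
5 10 load 2.8889
6 12 source 2.9259
7 14 load 2.9630
8 16 source 2.9753
9 18 load 2.9877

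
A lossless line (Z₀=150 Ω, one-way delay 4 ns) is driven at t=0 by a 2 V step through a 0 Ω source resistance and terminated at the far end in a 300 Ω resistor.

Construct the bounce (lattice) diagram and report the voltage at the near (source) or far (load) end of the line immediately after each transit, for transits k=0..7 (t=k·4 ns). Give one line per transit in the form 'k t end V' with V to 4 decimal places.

0 0 source 2.0000
1 4 load 2.6667
2 8 source 2.0000
3 12 load 1.7778
4 16 source 2.0000
5 20 load 2.0741
6 24 source 2.0000
7 28 load 1.9753

Γ_L=0.333333, Γ_S=-1.000000; launch V₁=2·150/150=2.000000
k=0 src: V=2.0000
k=1 load: inc=2.000000, refl=2.000000·0.333333=0.6667; V=0.000000+2.000000+0.666667=2.6667
k=2 src: inc=0.666667, refl=0.666667·-1.000000=-0.6667; V=2.000000+0.666667+-0.666667=2.0000
k=3 load: inc=-0.666667, refl=-0.666667·0.333333=-0.2222; V=2.666667+-0.666667+-0.222222=1.7778
k=4 src: inc=-0.222222, refl=-0.222222·-1.000000=0.2222; V=2.000000+-0.222222+0.222222=2.0000
k=5 load: inc=0.222222, refl=0.222222·0.333333=0.0741; V=1.777778+0.222222+0.074074=2.0741
k=6 src: inc=0.074074, refl=0.074074·-1.000000=-0.0741; V=2.000000+0.074074+-0.074074=2.0000
k=7 load: inc=-0.074074, refl=-0.074074·0.333333=-0.0247; V=2.074074+-0.074074+-0.024691=1.9753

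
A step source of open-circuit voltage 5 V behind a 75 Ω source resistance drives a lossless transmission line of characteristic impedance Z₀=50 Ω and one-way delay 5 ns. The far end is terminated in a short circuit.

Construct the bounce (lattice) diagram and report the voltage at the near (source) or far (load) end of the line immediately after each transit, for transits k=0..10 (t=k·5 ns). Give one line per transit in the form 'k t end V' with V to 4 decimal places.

Γ_L=-1.000000, Γ_S=0.200000; launch V₁=5·50/125=2.000000
k=0 src: V=2.0000
k=1 load: inc=2.000000, refl=2.000000·-1.000000=-2.0000; V=0.000000+2.000000+-2.000000=0.0000
k=2 src: inc=-2.000000, refl=-2.000000·0.200000=-0.4000; V=2.000000+-2.000000+-0.400000=-0.4000
k=3 load: inc=-0.400000, refl=-0.400000·-1.000000=0.4000; V=0.000000+-0.400000+0.400000=0.0000
k=4 src: inc=0.400000, refl=0.400000·0.200000=0.0800; V=-0.400000+0.400000+0.080000=0.0800
k=5 load: inc=0.080000, refl=0.080000·-1.000000=-0.0800; V=0.000000+0.080000+-0.080000=0.0000
k=6 src: inc=-0.080000, refl=-0.080000·0.200000=-0.0160; V=0.080000+-0.080000+-0.016000=-0.0160
k=7 load: inc=-0.016000, refl=-0.016000·-1.000000=0.0160; V=0.000000+-0.016000+0.016000=0.0000
k=8 src: inc=0.016000, refl=0.016000·0.200000=0.0032; V=-0.016000+0.016000+0.003200=0.0032
k=9 load: inc=0.003200, refl=0.003200·-1.000000=-0.0032; V=0.000000+0.003200+-0.003200=0.0000
k=10 src: inc=-0.003200, refl=-0.003200·0.200000=-0.0006; V=0.003200+-0.003200+-0.000640=-0.0006

0 0 source 2.0000
1 5 load 0.0000
2 10 source -0.4000
3 15 load 0.0000
4 20 source 0.0800
5 25 load 0.0000
6 30 source -0.0160
7 35 load 0.0000
8 40 source 0.0032
9 45 load 0.0000
10 50 source -0.0006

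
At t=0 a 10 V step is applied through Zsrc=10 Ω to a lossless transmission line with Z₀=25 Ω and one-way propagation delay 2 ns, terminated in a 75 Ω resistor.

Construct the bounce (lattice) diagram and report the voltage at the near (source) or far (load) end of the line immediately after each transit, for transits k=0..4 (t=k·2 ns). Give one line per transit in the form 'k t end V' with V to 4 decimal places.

Γ_L=0.500000, Γ_S=-0.428571; launch V₁=10·25/35=7.142857
k=0 src: V=7.1429
k=1 load: inc=7.142857, refl=7.142857·0.500000=3.5714; V=0.000000+7.142857+3.571429=10.7143
k=2 src: inc=3.571429, refl=3.571429·-0.428571=-1.5306; V=7.142857+3.571429+-1.530612=9.1837
k=3 load: inc=-1.530612, refl=-1.530612·0.500000=-0.7653; V=10.714286+-1.530612+-0.765306=8.4184
k=4 src: inc=-0.765306, refl=-0.765306·-0.428571=0.3280; V=9.183673+-0.765306+0.327988=8.7464

0 0 source 7.1429
1 2 load 10.7143
2 4 source 9.1837
3 6 load 8.4184
4 8 source 8.7464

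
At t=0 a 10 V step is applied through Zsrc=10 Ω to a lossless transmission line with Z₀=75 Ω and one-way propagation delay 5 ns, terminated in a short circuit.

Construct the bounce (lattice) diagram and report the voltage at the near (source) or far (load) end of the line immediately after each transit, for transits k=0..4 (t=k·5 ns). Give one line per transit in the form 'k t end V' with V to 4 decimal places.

0 0 source 8.8235
1 5 load 0.0000
2 10 source 6.7474
3 15 load 0.0000
4 20 source 5.1598

Γ_L=-1.000000, Γ_S=-0.764706; launch V₁=10·75/85=8.823529
k=0 src: V=8.8235
k=1 load: inc=8.823529, refl=8.823529·-1.000000=-8.8235; V=0.000000+8.823529+-8.823529=0.0000
k=2 src: inc=-8.823529, refl=-8.823529·-0.764706=6.7474; V=8.823529+-8.823529+6.747405=6.7474
k=3 load: inc=6.747405, refl=6.747405·-1.000000=-6.7474; V=0.000000+6.747405+-6.747405=0.0000
k=4 src: inc=-6.747405, refl=-6.747405·-0.764706=5.1598; V=6.747405+-6.747405+5.159780=5.1598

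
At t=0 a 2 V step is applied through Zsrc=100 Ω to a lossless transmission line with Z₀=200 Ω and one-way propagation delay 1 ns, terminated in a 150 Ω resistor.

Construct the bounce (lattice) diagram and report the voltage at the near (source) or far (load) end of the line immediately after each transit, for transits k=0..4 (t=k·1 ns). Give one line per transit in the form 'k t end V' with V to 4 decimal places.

Γ_L=-0.142857, Γ_S=-0.333333; launch V₁=2·200/300=1.333333
k=0 src: V=1.3333
k=1 load: inc=1.333333, refl=1.333333·-0.142857=-0.1905; V=0.000000+1.333333+-0.190476=1.1429
k=2 src: inc=-0.190476, refl=-0.190476·-0.333333=0.0635; V=1.333333+-0.190476+0.063492=1.2063
k=3 load: inc=0.063492, refl=0.063492·-0.142857=-0.0091; V=1.142857+0.063492+-0.009070=1.1973
k=4 src: inc=-0.009070, refl=-0.009070·-0.333333=0.0030; V=1.206349+-0.009070+0.003023=1.2003

0 0 source 1.3333
1 1 load 1.1429
2 2 source 1.2063
3 3 load 1.1973
4 4 source 1.2003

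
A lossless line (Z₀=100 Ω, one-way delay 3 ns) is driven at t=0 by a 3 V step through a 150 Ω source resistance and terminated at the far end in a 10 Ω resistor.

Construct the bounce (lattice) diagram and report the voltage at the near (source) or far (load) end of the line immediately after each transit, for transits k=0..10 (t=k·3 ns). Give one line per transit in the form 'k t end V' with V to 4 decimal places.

0 0 source 1.2000
1 3 load 0.2182
2 6 source 0.0218
3 9 load 0.1825
4 12 source 0.2146
5 15 load 0.1883
6 18 source 0.1831
7 21 load 0.1874
8 24 source 0.1882
9 27 load 0.1875
10 30 source 0.1874

Γ_L=-0.818182, Γ_S=0.200000; launch V₁=3·100/250=1.200000
k=0 src: V=1.2000
k=1 load: inc=1.200000, refl=1.200000·-0.818182=-0.9818; V=0.000000+1.200000+-0.981818=0.2182
k=2 src: inc=-0.981818, refl=-0.981818·0.200000=-0.1964; V=1.200000+-0.981818+-0.196364=0.0218
k=3 load: inc=-0.196364, refl=-0.196364·-0.818182=0.1607; V=0.218182+-0.196364+0.160661=0.1825
k=4 src: inc=0.160661, refl=0.160661·0.200000=0.0321; V=0.021818+0.160661+0.032132=0.2146
k=5 load: inc=0.032132, refl=0.032132·-0.818182=-0.0263; V=0.182479+0.032132+-0.026290=0.1883
k=6 src: inc=-0.026290, refl=-0.026290·0.200000=-0.0053; V=0.214612+-0.026290+-0.005258=0.1831
k=7 load: inc=-0.005258, refl=-0.005258·-0.818182=0.0043; V=0.188322+-0.005258+0.004302=0.1874
k=8 src: inc=0.004302, refl=0.004302·0.200000=0.0009; V=0.183064+0.004302+0.000860=0.1882
k=9 load: inc=0.000860, refl=0.000860·-0.818182=-0.0007; V=0.187366+0.000860+-0.000704=0.1875
k=10 src: inc=-0.000704, refl=-0.000704·0.200000=-0.0001; V=0.188226+-0.000704+-0.000141=0.1874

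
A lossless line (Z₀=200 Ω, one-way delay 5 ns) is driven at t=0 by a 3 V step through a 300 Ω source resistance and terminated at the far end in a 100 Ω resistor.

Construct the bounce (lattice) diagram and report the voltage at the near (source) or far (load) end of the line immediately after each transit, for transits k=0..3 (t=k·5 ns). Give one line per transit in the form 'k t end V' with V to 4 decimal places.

Γ_L=-0.333333, Γ_S=0.200000; launch V₁=3·200/500=1.200000
k=0 src: V=1.2000
k=1 load: inc=1.200000, refl=1.200000·-0.333333=-0.4000; V=0.000000+1.200000+-0.400000=0.8000
k=2 src: inc=-0.400000, refl=-0.400000·0.200000=-0.0800; V=1.200000+-0.400000+-0.080000=0.7200
k=3 load: inc=-0.080000, refl=-0.080000·-0.333333=0.0267; V=0.800000+-0.080000+0.026667=0.7467

0 0 source 1.2000
1 5 load 0.8000
2 10 source 0.7200
3 15 load 0.7467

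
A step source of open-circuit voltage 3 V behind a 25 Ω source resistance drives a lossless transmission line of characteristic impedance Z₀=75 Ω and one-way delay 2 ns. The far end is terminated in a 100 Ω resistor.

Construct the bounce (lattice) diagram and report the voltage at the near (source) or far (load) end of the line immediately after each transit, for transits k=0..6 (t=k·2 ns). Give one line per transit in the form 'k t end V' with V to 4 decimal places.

Γ_L=0.142857, Γ_S=-0.500000; launch V₁=3·75/100=2.250000
k=0 src: V=2.2500
k=1 load: inc=2.250000, refl=2.250000·0.142857=0.3214; V=0.000000+2.250000+0.321429=2.5714
k=2 src: inc=0.321429, refl=0.321429·-0.500000=-0.1607; V=2.250000+0.321429+-0.160714=2.4107
k=3 load: inc=-0.160714, refl=-0.160714·0.142857=-0.0230; V=2.571429+-0.160714+-0.022959=2.3878
k=4 src: inc=-0.022959, refl=-0.022959·-0.500000=0.0115; V=2.410714+-0.022959+0.011480=2.3992
k=5 load: inc=0.011480, refl=0.011480·0.142857=0.0016; V=2.387755+0.011480+0.001640=2.4009
k=6 src: inc=0.001640, refl=0.001640·-0.500000=-0.0008; V=2.399235+0.001640+-0.000820=2.4001

0 0 source 2.2500
1 2 load 2.5714
2 4 source 2.4107
3 6 load 2.3878
4 8 source 2.3992
5 10 load 2.4009
6 12 source 2.4001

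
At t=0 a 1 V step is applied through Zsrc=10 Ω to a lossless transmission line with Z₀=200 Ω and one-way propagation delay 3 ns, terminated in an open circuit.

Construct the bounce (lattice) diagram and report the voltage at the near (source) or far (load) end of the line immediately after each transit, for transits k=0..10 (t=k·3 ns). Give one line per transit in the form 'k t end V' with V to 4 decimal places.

Γ_L=1.000000, Γ_S=-0.904762; launch V₁=1·200/210=0.952381
k=0 src: V=0.9524
k=1 load: inc=0.952381, refl=0.952381·1.000000=0.9524; V=0.000000+0.952381+0.952381=1.9048
k=2 src: inc=0.952381, refl=0.952381·-0.904762=-0.8617; V=0.952381+0.952381+-0.861678=1.0431
k=3 load: inc=-0.861678, refl=-0.861678·1.000000=-0.8617; V=1.904762+-0.861678+-0.861678=0.1814
k=4 src: inc=-0.861678, refl=-0.861678·-0.904762=0.7796; V=1.043084+-0.861678+0.779613=0.9610
k=5 load: inc=0.779613, refl=0.779613·1.000000=0.7796; V=0.181406+0.779613+0.779613=1.7406
k=6 src: inc=0.779613, refl=0.779613·-0.904762=-0.7054; V=0.961019+0.779613+-0.705365=1.0353
k=7 load: inc=-0.705365, refl=-0.705365·1.000000=-0.7054; V=1.740633+-0.705365+-0.705365=0.3299
k=8 src: inc=-0.705365, refl=-0.705365·-0.904762=0.6382; V=1.035268+-0.705365+0.638187=0.9681
k=9 load: inc=0.638187, refl=0.638187·1.000000=0.6382; V=0.329904+0.638187+0.638187=1.6063
k=10 src: inc=0.638187, refl=0.638187·-0.904762=-0.5774; V=0.968091+0.638187+-0.577407=1.0289

0 0 source 0.9524
1 3 load 1.9048
2 6 source 1.0431
3 9 load 0.1814
4 12 source 0.9610
5 15 load 1.7406
6 18 source 1.0353
7 21 load 0.3299
8 24 source 0.9681
9 27 load 1.6063
10 30 source 1.0289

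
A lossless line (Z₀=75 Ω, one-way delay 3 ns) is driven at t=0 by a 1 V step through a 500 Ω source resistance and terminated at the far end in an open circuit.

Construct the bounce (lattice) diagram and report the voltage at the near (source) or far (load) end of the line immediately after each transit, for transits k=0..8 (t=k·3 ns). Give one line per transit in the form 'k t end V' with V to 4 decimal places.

Γ_L=1.000000, Γ_S=0.739130; launch V₁=1·75/575=0.130435
k=0 src: V=0.1304
k=1 load: inc=0.130435, refl=0.130435·1.000000=0.1304; V=0.000000+0.130435+0.130435=0.2609
k=2 src: inc=0.130435, refl=0.130435·0.739130=0.0964; V=0.130435+0.130435+0.096408=0.3573
k=3 load: inc=0.096408, refl=0.096408·1.000000=0.0964; V=0.260870+0.096408+0.096408=0.4537
k=4 src: inc=0.096408, refl=0.096408·0.739130=0.0713; V=0.357278+0.096408+0.071258=0.5249
k=5 load: inc=0.071258, refl=0.071258·1.000000=0.0713; V=0.453686+0.071258+0.071258=0.5962
k=6 src: inc=0.071258, refl=0.071258·0.739130=0.0527; V=0.524945+0.071258+0.052669=0.6489
k=7 load: inc=0.052669, refl=0.052669·1.000000=0.0527; V=0.596203+0.052669+0.052669=0.7015
k=8 src: inc=0.052669, refl=0.052669·0.739130=0.0389; V=0.648872+0.052669+0.038929=0.7405

0 0 source 0.1304
1 3 load 0.2609
2 6 source 0.3573
3 9 load 0.4537
4 12 source 0.5249
5 15 load 0.5962
6 18 source 0.6489
7 21 load 0.7015
8 24 source 0.7405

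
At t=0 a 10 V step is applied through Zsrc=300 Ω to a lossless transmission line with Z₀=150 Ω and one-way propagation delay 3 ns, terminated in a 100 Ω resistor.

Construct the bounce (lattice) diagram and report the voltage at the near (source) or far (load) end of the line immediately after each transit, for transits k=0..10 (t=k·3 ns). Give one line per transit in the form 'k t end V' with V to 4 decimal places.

Γ_L=-0.200000, Γ_S=0.333333; launch V₁=10·150/450=3.333333
k=0 src: V=3.3333
k=1 load: inc=3.333333, refl=3.333333·-0.200000=-0.6667; V=0.000000+3.333333+-0.666667=2.6667
k=2 src: inc=-0.666667, refl=-0.666667·0.333333=-0.2222; V=3.333333+-0.666667+-0.222222=2.4444
k=3 load: inc=-0.222222, refl=-0.222222·-0.200000=0.0444; V=2.666667+-0.222222+0.044444=2.4889
k=4 src: inc=0.044444, refl=0.044444·0.333333=0.0148; V=2.444444+0.044444+0.014815=2.5037
k=5 load: inc=0.014815, refl=0.014815·-0.200000=-0.0030; V=2.488889+0.014815+-0.002963=2.5007
k=6 src: inc=-0.002963, refl=-0.002963·0.333333=-0.0010; V=2.503704+-0.002963+-0.000988=2.4998
k=7 load: inc=-0.000988, refl=-0.000988·-0.200000=0.0002; V=2.500741+-0.000988+0.000198=2.5000
k=8 src: inc=0.000198, refl=0.000198·0.333333=0.0001; V=2.499753+0.000198+0.000066=2.5000
k=9 load: inc=0.000066, refl=0.000066·-0.200000=-0.0000; V=2.499951+0.000066+-0.000013=2.5000
k=10 src: inc=-0.000013, refl=-0.000013·0.333333=-0.0000; V=2.500016+-0.000013+-0.000004=2.5000

0 0 source 3.3333
1 3 load 2.6667
2 6 source 2.4444
3 9 load 2.4889
4 12 source 2.5037
5 15 load 2.5007
6 18 source 2.4998
7 21 load 2.5000
8 24 source 2.5000
9 27 load 2.5000
10 30 source 2.5000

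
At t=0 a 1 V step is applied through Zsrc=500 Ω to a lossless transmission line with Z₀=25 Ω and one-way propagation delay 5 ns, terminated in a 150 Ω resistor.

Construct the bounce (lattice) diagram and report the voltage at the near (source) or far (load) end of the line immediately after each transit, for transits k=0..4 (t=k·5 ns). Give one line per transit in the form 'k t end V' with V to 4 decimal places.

Γ_L=0.714286, Γ_S=0.904762; launch V₁=1·25/525=0.047619
k=0 src: V=0.0476
k=1 load: inc=0.047619, refl=0.047619·0.714286=0.0340; V=0.000000+0.047619+0.034014=0.0816
k=2 src: inc=0.034014, refl=0.034014·0.904762=0.0308; V=0.047619+0.034014+0.030774=0.1124
k=3 load: inc=0.030774, refl=0.030774·0.714286=0.0220; V=0.081633+0.030774+0.021982=0.1344
k=4 src: inc=0.021982, refl=0.021982·0.904762=0.0199; V=0.112407+0.021982+0.019888=0.1543

0 0 source 0.0476
1 5 load 0.0816
2 10 source 0.1124
3 15 load 0.1344
4 20 source 0.1543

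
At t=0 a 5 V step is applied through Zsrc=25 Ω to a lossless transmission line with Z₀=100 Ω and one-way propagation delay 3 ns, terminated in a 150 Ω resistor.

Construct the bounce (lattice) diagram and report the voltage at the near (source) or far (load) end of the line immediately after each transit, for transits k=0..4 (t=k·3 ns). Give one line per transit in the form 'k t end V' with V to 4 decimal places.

0 0 source 4.0000
1 3 load 4.8000
2 6 source 4.3200
3 9 load 4.2240
4 12 source 4.2816

Γ_L=0.200000, Γ_S=-0.600000; launch V₁=5·100/125=4.000000
k=0 src: V=4.0000
k=1 load: inc=4.000000, refl=4.000000·0.200000=0.8000; V=0.000000+4.000000+0.800000=4.8000
k=2 src: inc=0.800000, refl=0.800000·-0.600000=-0.4800; V=4.000000+0.800000+-0.480000=4.3200
k=3 load: inc=-0.480000, refl=-0.480000·0.200000=-0.0960; V=4.800000+-0.480000+-0.096000=4.2240
k=4 src: inc=-0.096000, refl=-0.096000·-0.600000=0.0576; V=4.320000+-0.096000+0.057600=4.2816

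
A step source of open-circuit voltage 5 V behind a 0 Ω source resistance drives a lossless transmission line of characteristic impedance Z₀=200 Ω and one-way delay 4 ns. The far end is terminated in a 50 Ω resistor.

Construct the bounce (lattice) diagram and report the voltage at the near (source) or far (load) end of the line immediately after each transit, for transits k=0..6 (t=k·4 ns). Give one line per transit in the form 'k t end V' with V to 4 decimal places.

0 0 source 5.0000
1 4 load 2.0000
2 8 source 5.0000
3 12 load 3.2000
4 16 source 5.0000
5 20 load 3.9200
6 24 source 5.0000

Γ_L=-0.600000, Γ_S=-1.000000; launch V₁=5·200/200=5.000000
k=0 src: V=5.0000
k=1 load: inc=5.000000, refl=5.000000·-0.600000=-3.0000; V=0.000000+5.000000+-3.000000=2.0000
k=2 src: inc=-3.000000, refl=-3.000000·-1.000000=3.0000; V=5.000000+-3.000000+3.000000=5.0000
k=3 load: inc=3.000000, refl=3.000000·-0.600000=-1.8000; V=2.000000+3.000000+-1.800000=3.2000
k=4 src: inc=-1.800000, refl=-1.800000·-1.000000=1.8000; V=5.000000+-1.800000+1.800000=5.0000
k=5 load: inc=1.800000, refl=1.800000·-0.600000=-1.0800; V=3.200000+1.800000+-1.080000=3.9200
k=6 src: inc=-1.080000, refl=-1.080000·-1.000000=1.0800; V=5.000000+-1.080000+1.080000=5.0000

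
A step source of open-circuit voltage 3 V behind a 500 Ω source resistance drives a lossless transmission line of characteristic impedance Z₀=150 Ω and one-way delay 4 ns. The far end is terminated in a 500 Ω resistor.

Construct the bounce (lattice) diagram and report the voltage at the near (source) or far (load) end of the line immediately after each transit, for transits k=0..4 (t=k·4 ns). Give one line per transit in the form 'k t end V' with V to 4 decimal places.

Γ_L=0.538462, Γ_S=0.538462; launch V₁=3·150/650=0.692308
k=0 src: V=0.6923
k=1 load: inc=0.692308, refl=0.692308·0.538462=0.3728; V=0.000000+0.692308+0.372781=1.0651
k=2 src: inc=0.372781, refl=0.372781·0.538462=0.2007; V=0.692308+0.372781+0.200728=1.2658
k=3 load: inc=0.200728, refl=0.200728·0.538462=0.1081; V=1.065089+0.200728+0.108084=1.3739
k=4 src: inc=0.108084, refl=0.108084·0.538462=0.0582; V=1.265817+0.108084+0.058199=1.4321

0 0 source 0.6923
1 4 load 1.0651
2 8 source 1.2658
3 12 load 1.3739
4 16 source 1.4321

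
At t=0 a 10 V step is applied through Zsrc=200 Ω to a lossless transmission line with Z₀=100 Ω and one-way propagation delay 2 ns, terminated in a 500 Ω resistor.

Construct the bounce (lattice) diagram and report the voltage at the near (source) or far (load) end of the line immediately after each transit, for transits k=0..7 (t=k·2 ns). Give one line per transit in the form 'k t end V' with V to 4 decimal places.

Γ_L=0.666667, Γ_S=0.333333; launch V₁=10·100/300=3.333333
k=0 src: V=3.3333
k=1 load: inc=3.333333, refl=3.333333·0.666667=2.2222; V=0.000000+3.333333+2.222222=5.5556
k=2 src: inc=2.222222, refl=2.222222·0.333333=0.7407; V=3.333333+2.222222+0.740741=6.2963
k=3 load: inc=0.740741, refl=0.740741·0.666667=0.4938; V=5.555556+0.740741+0.493827=6.7901
k=4 src: inc=0.493827, refl=0.493827·0.333333=0.1646; V=6.296296+0.493827+0.164609=6.9547
k=5 load: inc=0.164609, refl=0.164609·0.666667=0.1097; V=6.790123+0.164609+0.109739=7.0645
k=6 src: inc=0.109739, refl=0.109739·0.333333=0.0366; V=6.954733+0.109739+0.036580=7.1011
k=7 load: inc=0.036580, refl=0.036580·0.666667=0.0244; V=7.064472+0.036580+0.024387=7.1254

0 0 source 3.3333
1 2 load 5.5556
2 4 source 6.2963
3 6 load 6.7901
4 8 source 6.9547
5 10 load 7.0645
6 12 source 7.1011
7 14 load 7.1254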